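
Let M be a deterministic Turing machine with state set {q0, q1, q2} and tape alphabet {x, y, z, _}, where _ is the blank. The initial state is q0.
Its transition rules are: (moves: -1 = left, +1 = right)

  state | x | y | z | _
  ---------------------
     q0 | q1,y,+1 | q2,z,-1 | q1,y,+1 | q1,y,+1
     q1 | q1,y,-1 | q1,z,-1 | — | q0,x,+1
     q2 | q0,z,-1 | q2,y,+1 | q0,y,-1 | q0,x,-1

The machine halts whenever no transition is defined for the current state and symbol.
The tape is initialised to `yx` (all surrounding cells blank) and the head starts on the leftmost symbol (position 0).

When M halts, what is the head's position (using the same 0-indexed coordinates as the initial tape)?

-4

state=q0 head=0 tape=_____[y]x   (q0,y)→(q2,z,-1)
state=q2 head=-1 tape=____[_]zx   (q2,_)→(q0,x,-1)
state=q0 head=-2 tape=___[_]xzx   (q0,_)→(q1,y,+1)
state=q1 head=-1 tape=___y[x]zx   (q1,x)→(q1,y,-1)
state=q1 head=-2 tape=___[y]yzx   (q1,y)→(q1,z,-1)
state=q1 head=-3 tape=__[_]zyzx   (q1,_)→(q0,x,+1)
state=q0 head=-2 tape=__x[z]yzx   (q0,z)→(q1,y,+1)
state=q1 head=-1 tape=__xy[y]zx   (q1,y)→(q1,z,-1)
state=q1 head=-2 tape=__x[y]zzx   (q1,y)→(q1,z,-1)
state=q1 head=-3 tape=__[x]zzzx   (q1,x)→(q1,y,-1)
state=q1 head=-4 tape=_[_]yzzzx   (q1,_)→(q0,x,+1)
state=q0 head=-3 tape=_x[y]zzzx   (q0,y)→(q2,z,-1)
state=q2 head=-4 tape=_[x]zzzzx   (q2,x)→(q0,z,-1)
state=q0 head=-5 tape=[_]zzzzzx   (q0,_)→(q1,y,+1)
state=q1 head=-4 tape=y[z]zzzzx
At halt the head is at cell -4.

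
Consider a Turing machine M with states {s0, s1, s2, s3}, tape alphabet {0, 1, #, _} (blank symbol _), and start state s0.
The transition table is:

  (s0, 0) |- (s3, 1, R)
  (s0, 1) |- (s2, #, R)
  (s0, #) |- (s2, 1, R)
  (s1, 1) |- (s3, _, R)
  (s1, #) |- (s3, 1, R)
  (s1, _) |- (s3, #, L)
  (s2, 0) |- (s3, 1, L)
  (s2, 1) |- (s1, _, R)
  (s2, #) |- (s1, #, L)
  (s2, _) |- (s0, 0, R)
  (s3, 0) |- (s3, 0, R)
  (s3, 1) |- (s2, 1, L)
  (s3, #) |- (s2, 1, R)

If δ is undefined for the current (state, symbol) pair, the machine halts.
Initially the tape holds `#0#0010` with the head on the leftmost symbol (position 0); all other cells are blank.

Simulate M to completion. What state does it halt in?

s0 | _[#]0#0010_   read # → write 1, move R, go to s2
s2 | _1[0]#0010_   read 0 → write 1, move L, go to s3
s3 | _[1]1#0010_   read 1 → write 1, move L, go to s2
s2 | [_]11#0010_   read _ → write 0, move R, go to s0
s0 | 0[1]1#0010_   read 1 → write #, move R, go to s2
s2 | 0#[1]#0010_   read 1 → write _, move R, go to s1
s1 | 0#_[#]0010_   read # → write 1, move R, go to s3
s3 | 0#_1[0]010_   read 0 → write 0, move R, go to s3
s3 | 0#_10[0]10_   read 0 → write 0, move R, go to s3
s3 | 0#_100[1]0_   read 1 → write 1, move L, go to s2
s2 | 0#_10[0]10_   read 0 → write 1, move L, go to s3
s3 | 0#_1[0]110_   read 0 → write 0, move R, go to s3
s3 | 0#_10[1]10_   read 1 → write 1, move L, go to s2
s2 | 0#_1[0]110_   read 0 → write 1, move L, go to s3
s3 | 0#_[1]1110_   read 1 → write 1, move L, go to s2
s2 | 0#[_]11110_   read _ → write 0, move R, go to s0
s0 | 0#0[1]1110_   read 1 → write #, move R, go to s2
s2 | 0#0#[1]110_   read 1 → write _, move R, go to s1
s1 | 0#0#_[1]10_   read 1 → write _, move R, go to s3
s3 | 0#0#__[1]0_   read 1 → write 1, move L, go to s2
s2 | 0#0#_[_]10_   read _ → write 0, move R, go to s0
s0 | 0#0#_0[1]0_   read 1 → write #, move R, go to s2
s2 | 0#0#_0#[0]_   read 0 → write 1, move L, go to s3
s3 | 0#0#_0[#]1_   read # → write 1, move R, go to s2
s2 | 0#0#_01[1]_   read 1 → write _, move R, go to s1
s1 | 0#0#_01_[_]   read _ → write #, move L, go to s3
s3 | 0#0#_01[_]#
No transition is defined for (s3, _); M halts in state s3.

s3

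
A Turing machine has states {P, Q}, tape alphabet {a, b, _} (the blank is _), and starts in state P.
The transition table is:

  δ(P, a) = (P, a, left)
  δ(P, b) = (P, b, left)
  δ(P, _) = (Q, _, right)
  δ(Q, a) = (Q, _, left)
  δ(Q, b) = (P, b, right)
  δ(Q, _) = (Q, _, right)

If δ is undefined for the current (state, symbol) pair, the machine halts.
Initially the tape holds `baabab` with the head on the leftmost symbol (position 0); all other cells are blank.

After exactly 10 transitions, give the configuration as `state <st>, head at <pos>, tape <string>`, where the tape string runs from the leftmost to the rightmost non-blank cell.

state Q, head at 0, tape baabab

P | _[b]aabab   read b → write b, move left, go to P
P | [_]baabab   read _ → write _, move right, go to Q
Q | _[b]aabab   read b → write b, move right, go to P
P | _b[a]abab   read a → write a, move left, go to P
P | _[b]aabab   read b → write b, move left, go to P
P | [_]baabab   read _ → write _, move right, go to Q
Q | _[b]aabab   read b → write b, move right, go to P
P | _b[a]abab   read a → write a, move left, go to P
P | _[b]aabab   read b → write b, move left, go to P
P | [_]baabab   read _ → write _, move right, go to Q
Q | _[b]aabab
After 10 steps: state Q, head at 0, tape baabab.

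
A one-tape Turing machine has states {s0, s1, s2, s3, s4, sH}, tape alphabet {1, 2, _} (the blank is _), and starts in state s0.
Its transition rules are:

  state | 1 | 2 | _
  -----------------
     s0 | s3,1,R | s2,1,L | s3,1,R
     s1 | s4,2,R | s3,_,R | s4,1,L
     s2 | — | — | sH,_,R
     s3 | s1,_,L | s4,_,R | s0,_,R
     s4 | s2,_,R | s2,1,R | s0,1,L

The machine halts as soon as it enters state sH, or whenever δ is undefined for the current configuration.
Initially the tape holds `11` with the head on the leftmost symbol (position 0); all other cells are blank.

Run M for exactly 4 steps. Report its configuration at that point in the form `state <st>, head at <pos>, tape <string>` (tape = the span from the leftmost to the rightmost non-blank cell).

state s0, head at 0, tape 21

s0 | [1]1   read 1 → write 1, move R, go to s3
s3 | 1[1]   read 1 → write _, move L, go to s1
s1 | [1]_   read 1 → write 2, move R, go to s4
s4 | 2[_]   read _ → write 1, move L, go to s0
s0 | [2]1
After 4 steps: state s0, head at 0, tape 21.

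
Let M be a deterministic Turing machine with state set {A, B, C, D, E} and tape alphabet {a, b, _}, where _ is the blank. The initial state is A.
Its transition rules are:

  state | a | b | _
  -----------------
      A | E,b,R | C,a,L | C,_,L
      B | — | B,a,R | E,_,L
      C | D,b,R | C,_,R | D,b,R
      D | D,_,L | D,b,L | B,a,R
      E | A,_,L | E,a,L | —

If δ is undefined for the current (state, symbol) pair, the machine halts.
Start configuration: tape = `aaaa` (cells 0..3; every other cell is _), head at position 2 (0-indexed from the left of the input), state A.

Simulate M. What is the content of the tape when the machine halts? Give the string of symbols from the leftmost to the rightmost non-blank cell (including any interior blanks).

A | _____aa[a]a   read a → write b, move R, go to E
E | _____aab[a]   read a → write _, move L, go to A
A | _____aa[b]_   read b → write a, move L, go to C
C | _____a[a]a_   read a → write b, move R, go to D
D | _____ab[a]_   read a → write _, move L, go to D
D | _____a[b]__   read b → write b, move L, go to D
D | _____[a]b__   read a → write _, move L, go to D
D | ____[_]_b__   read _ → write a, move R, go to B
B | ____a[_]b__   read _ → write _, move L, go to E
E | ____[a]_b__   read a → write _, move L, go to A
A | ___[_]__b__   read _ → write _, move L, go to C
C | __[_]___b__   read _ → write b, move R, go to D
D | __b[_]__b__   read _ → write a, move R, go to B
B | __ba[_]_b__   read _ → write _, move L, go to E
E | __b[a]__b__   read a → write _, move L, go to A
A | __[b]___b__   read b → write a, move L, go to C
C | _[_]a___b__   read _ → write b, move R, go to D
D | _b[a]___b__   read a → write _, move L, go to D
D | _[b]____b__   read b → write b, move L, go to D
D | [_]b____b__   read _ → write a, move R, go to B
B | a[b]____b__   read b → write a, move R, go to B
B | aa[_]___b__   read _ → write _, move L, go to E
E | a[a]____b__   read a → write _, move L, go to A
A | [a]_____b__   read a → write b, move R, go to E
E | b[_]____b__
The non-blank tape span at halt is b_____b.

b_____b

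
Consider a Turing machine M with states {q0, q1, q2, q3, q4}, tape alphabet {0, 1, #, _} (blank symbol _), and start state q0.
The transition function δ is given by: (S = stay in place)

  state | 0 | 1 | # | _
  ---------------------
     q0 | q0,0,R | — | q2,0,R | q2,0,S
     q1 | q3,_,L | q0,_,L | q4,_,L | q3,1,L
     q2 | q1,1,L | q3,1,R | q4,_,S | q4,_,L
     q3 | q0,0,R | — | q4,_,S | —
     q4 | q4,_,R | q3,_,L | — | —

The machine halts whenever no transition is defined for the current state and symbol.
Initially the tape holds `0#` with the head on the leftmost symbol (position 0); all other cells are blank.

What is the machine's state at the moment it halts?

q0 | [0]#_   read 0 → write 0, move R, go to q0
q0 | 0[#]_   read # → write 0, move R, go to q2
q2 | 00[_]   read _ → write _, move L, go to q4
q4 | 0[0]_   read 0 → write _, move R, go to q4
q4 | 0_[_]
No transition is defined for (q4, _); M halts in state q4.

q4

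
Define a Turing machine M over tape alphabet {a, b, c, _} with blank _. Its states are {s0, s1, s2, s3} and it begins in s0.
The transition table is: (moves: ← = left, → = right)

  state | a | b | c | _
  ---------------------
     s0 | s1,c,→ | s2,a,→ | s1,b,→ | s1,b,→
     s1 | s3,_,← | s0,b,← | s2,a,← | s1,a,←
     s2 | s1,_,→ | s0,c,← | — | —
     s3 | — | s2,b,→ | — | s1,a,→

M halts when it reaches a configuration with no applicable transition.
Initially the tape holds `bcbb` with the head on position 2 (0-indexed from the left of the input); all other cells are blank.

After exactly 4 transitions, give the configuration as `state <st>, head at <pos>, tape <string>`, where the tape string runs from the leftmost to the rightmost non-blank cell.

state s2, head at 2, tape bcca

state=s0 head=2 tape=bc[b]b   (s0,b)→(s2,a,→)
state=s2 head=3 tape=bca[b]   (s2,b)→(s0,c,←)
state=s0 head=2 tape=bc[a]c   (s0,a)→(s1,c,→)
state=s1 head=3 tape=bcc[c]   (s1,c)→(s2,a,←)
state=s2 head=2 tape=bc[c]a
After 4 steps: state s2, head at 2, tape bcca.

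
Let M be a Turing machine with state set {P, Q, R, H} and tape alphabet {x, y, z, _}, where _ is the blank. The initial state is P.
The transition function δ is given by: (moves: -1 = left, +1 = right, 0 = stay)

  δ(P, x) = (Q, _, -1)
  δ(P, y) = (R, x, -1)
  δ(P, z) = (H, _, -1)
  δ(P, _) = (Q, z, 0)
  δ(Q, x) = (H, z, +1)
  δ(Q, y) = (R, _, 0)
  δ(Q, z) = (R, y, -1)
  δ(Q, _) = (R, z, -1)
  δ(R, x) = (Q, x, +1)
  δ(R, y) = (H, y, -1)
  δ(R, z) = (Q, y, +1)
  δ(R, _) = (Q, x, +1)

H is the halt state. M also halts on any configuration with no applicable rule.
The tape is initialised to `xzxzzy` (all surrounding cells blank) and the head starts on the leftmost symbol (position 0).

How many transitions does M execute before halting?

P | __[x]zxzzy   read x → write _, move -1, go to Q
Q | _[_]_zxzzy   read _ → write z, move -1, go to R
R | [_]z_zxzzy   read _ → write x, move +1, go to Q
Q | x[z]_zxzzy   read z → write y, move -1, go to R
R | [x]y_zxzzy   read x → write x, move +1, go to Q
Q | x[y]_zxzzy   read y → write _, move 0, go to R
R | x[_]_zxzzy   read _ → write x, move +1, go to Q
Q | xx[_]zxzzy   read _ → write z, move -1, go to R
R | x[x]zzxzzy   read x → write x, move +1, go to Q
Q | xx[z]zxzzy   read z → write y, move -1, go to R
R | x[x]yzxzzy   read x → write x, move +1, go to Q
Q | xx[y]zxzzy   read y → write _, move 0, go to R
R | xx[_]zxzzy   read _ → write x, move +1, go to Q
Q | xxx[z]xzzy   read z → write y, move -1, go to R
R | xx[x]yxzzy   read x → write x, move +1, go to Q
Q | xxx[y]xzzy   read y → write _, move 0, go to R
R | xxx[_]xzzy   read _ → write x, move +1, go to Q
Q | xxxx[x]zzy   read x → write z, move +1, go to H
H | xxxxz[z]zy
M halts after 18 transitions.

18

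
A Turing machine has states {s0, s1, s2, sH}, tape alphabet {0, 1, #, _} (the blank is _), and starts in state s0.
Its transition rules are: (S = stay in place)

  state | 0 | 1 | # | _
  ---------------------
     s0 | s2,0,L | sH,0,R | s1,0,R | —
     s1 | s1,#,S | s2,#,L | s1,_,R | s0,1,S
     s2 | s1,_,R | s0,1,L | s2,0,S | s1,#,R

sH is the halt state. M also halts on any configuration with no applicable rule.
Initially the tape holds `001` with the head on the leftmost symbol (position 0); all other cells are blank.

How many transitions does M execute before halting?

state=s0 head=0 tape=_[0]01__   (s0,0)→(s2,0,L)
state=s2 head=-1 tape=[_]001__   (s2,_)→(s1,#,R)
state=s1 head=0 tape=#[0]01__   (s1,0)→(s1,#,S)
state=s1 head=0 tape=#[#]01__   (s1,#)→(s1,_,R)
state=s1 head=1 tape=#_[0]1__   (s1,0)→(s1,#,S)
state=s1 head=1 tape=#_[#]1__   (s1,#)→(s1,_,R)
state=s1 head=2 tape=#__[1]__   (s1,1)→(s2,#,L)
state=s2 head=1 tape=#_[_]#__   (s2,_)→(s1,#,R)
state=s1 head=2 tape=#_#[#]__   (s1,#)→(s1,_,R)
state=s1 head=3 tape=#_#_[_]_   (s1,_)→(s0,1,S)
state=s0 head=3 tape=#_#_[1]_   (s0,1)→(sH,0,R)
state=sH head=4 tape=#_#_0[_]
M halts after 11 transitions.

11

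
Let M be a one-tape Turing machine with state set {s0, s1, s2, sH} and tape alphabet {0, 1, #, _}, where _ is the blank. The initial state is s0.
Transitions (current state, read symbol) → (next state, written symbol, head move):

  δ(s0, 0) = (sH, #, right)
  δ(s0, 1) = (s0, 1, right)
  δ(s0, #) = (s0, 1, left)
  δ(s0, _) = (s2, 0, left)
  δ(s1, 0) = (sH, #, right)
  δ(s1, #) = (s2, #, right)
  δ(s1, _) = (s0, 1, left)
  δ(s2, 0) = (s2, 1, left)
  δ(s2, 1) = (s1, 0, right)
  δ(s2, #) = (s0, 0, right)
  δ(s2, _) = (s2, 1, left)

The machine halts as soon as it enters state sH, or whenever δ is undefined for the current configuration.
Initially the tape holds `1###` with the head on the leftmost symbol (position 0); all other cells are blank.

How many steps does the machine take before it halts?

13

s0 | [1]###__   read 1 → write 1, move right, go to s0
s0 | 1[#]##__   read # → write 1, move left, go to s0
s0 | [1]1##__   read 1 → write 1, move right, go to s0
s0 | 1[1]##__   read 1 → write 1, move right, go to s0
s0 | 11[#]#__   read # → write 1, move left, go to s0
s0 | 1[1]1#__   read 1 → write 1, move right, go to s0
s0 | 11[1]#__   read 1 → write 1, move right, go to s0
s0 | 111[#]__   read # → write 1, move left, go to s0
s0 | 11[1]1__   read 1 → write 1, move right, go to s0
s0 | 111[1]__   read 1 → write 1, move right, go to s0
s0 | 1111[_]_   read _ → write 0, move left, go to s2
s2 | 111[1]0_   read 1 → write 0, move right, go to s1
s1 | 1110[0]_   read 0 → write #, move right, go to sH
sH | 1110#[_]
M halts after 13 transitions.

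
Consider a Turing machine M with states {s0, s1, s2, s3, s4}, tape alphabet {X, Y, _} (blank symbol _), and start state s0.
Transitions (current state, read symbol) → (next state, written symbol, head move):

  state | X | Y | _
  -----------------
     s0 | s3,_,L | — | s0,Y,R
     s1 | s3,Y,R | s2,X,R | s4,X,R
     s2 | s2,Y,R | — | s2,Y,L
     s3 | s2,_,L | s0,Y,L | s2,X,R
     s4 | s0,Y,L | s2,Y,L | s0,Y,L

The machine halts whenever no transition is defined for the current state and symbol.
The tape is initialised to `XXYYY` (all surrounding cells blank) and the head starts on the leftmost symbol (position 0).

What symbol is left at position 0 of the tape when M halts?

s0 | _[X]XYYY   read X → write _, move L, go to s3
s3 | [_]_XYYY   read _ → write X, move R, go to s2
s2 | X[_]XYYY   read _ → write Y, move L, go to s2
s2 | [X]YXYYY   read X → write Y, move R, go to s2
s2 | Y[Y]XYYY
Cell 0 holds Y when M halts.

Y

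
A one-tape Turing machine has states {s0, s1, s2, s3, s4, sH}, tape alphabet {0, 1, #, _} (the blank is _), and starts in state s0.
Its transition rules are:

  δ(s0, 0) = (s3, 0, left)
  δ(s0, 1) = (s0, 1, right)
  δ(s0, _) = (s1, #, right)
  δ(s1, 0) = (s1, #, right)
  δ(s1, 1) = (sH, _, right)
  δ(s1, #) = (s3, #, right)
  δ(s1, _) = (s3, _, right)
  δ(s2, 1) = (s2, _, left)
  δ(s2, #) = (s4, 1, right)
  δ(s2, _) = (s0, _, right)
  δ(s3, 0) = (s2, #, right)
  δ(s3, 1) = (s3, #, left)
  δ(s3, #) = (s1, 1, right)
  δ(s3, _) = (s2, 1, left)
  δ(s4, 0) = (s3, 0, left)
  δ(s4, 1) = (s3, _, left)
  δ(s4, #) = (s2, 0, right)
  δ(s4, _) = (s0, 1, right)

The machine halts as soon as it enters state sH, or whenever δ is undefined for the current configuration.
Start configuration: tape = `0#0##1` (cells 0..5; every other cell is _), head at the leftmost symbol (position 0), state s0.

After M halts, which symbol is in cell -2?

s0 | ___[0]#0##1   read 0 → write 0, move left, go to s3
s3 | __[_]0#0##1   read _ → write 1, move left, go to s2
s2 | _[_]10#0##1   read _ → write _, move right, go to s0
s0 | __[1]0#0##1   read 1 → write 1, move right, go to s0
s0 | __1[0]#0##1   read 0 → write 0, move left, go to s3
s3 | __[1]0#0##1   read 1 → write #, move left, go to s3
s3 | _[_]#0#0##1   read _ → write 1, move left, go to s2
s2 | [_]1#0#0##1   read _ → write _, move right, go to s0
s0 | _[1]#0#0##1   read 1 → write 1, move right, go to s0
s0 | _1[#]0#0##1
Cell -2 holds 1 when M halts.

1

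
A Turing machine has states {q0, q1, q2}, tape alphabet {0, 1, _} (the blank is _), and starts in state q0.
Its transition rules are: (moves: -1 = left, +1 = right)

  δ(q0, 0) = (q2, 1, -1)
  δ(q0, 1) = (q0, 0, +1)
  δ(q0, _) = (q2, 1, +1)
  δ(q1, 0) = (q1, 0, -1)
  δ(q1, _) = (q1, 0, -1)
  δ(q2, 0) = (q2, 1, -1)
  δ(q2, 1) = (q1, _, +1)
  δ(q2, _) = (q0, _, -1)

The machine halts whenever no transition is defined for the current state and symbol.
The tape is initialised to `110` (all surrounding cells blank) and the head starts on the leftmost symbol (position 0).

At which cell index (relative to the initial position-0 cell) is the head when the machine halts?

state=q0 head=0 tape=__[1]10   (q0,1)→(q0,0,+1)
state=q0 head=1 tape=__0[1]0   (q0,1)→(q0,0,+1)
state=q0 head=2 tape=__00[0]   (q0,0)→(q2,1,-1)
state=q2 head=1 tape=__0[0]1   (q2,0)→(q2,1,-1)
state=q2 head=0 tape=__[0]11   (q2,0)→(q2,1,-1)
state=q2 head=-1 tape=_[_]111   (q2,_)→(q0,_,-1)
state=q0 head=-2 tape=[_]_111   (q0,_)→(q2,1,+1)
state=q2 head=-1 tape=1[_]111   (q2,_)→(q0,_,-1)
state=q0 head=-2 tape=[1]_111   (q0,1)→(q0,0,+1)
state=q0 head=-1 tape=0[_]111   (q0,_)→(q2,1,+1)
state=q2 head=0 tape=01[1]11   (q2,1)→(q1,_,+1)
state=q1 head=1 tape=01_[1]1
At halt the head is at cell 1.

1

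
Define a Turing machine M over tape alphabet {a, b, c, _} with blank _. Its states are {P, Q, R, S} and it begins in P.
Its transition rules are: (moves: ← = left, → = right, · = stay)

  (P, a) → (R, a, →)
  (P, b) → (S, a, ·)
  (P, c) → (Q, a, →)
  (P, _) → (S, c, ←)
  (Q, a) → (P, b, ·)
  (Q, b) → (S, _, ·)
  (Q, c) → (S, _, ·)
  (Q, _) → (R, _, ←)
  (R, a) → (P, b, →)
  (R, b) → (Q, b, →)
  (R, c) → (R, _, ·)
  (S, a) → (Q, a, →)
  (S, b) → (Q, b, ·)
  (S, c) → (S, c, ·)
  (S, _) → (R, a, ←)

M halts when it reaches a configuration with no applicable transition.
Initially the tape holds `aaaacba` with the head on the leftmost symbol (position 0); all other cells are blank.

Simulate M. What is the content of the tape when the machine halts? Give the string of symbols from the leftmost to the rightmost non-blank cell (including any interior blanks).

P | [a]aaacba_   read a → write a, move →, go to R
R | a[a]aacba_   read a → write b, move →, go to P
P | ab[a]acba_   read a → write a, move →, go to R
R | aba[a]cba_   read a → write b, move →, go to P
P | abab[c]ba_   read c → write a, move →, go to Q
Q | ababa[b]a_   read b → write _, move ·, go to S
S | ababa[_]a_   read _ → write a, move ←, go to R
R | abab[a]aa_   read a → write b, move →, go to P
P | ababb[a]a_   read a → write a, move →, go to R
R | ababba[a]_   read a → write b, move →, go to P
P | ababbab[_]   read _ → write c, move ←, go to S
S | ababba[b]c   read b → write b, move ·, go to Q
Q | ababba[b]c   read b → write _, move ·, go to S
S | ababba[_]c   read _ → write a, move ←, go to R
R | ababb[a]ac   read a → write b, move →, go to P
P | ababbb[a]c   read a → write a, move →, go to R
R | ababbba[c]   read c → write _, move ·, go to R
R | ababbba[_]
The non-blank tape span at halt is ababbba.

ababbba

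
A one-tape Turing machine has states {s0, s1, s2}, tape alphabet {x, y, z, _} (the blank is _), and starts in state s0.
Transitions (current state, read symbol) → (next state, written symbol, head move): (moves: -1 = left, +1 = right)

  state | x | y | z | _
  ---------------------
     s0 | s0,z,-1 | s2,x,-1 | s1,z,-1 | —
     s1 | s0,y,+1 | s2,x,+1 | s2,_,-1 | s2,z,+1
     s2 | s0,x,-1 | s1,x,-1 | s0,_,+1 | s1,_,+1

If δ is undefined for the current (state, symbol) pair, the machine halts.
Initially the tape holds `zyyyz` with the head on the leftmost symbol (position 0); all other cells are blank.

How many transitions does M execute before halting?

state=s0 head=0 tape=__[z]yyyz   (s0,z)→(s1,z,-1)
state=s1 head=-1 tape=_[_]zyyyz   (s1,_)→(s2,z,+1)
state=s2 head=0 tape=_z[z]yyyz   (s2,z)→(s0,_,+1)
state=s0 head=1 tape=_z_[y]yyz   (s0,y)→(s2,x,-1)
state=s2 head=0 tape=_z[_]xyyz   (s2,_)→(s1,_,+1)
state=s1 head=1 tape=_z_[x]yyz   (s1,x)→(s0,y,+1)
state=s0 head=2 tape=_z_y[y]yz   (s0,y)→(s2,x,-1)
state=s2 head=1 tape=_z_[y]xyz   (s2,y)→(s1,x,-1)
state=s1 head=0 tape=_z[_]xxyz   (s1,_)→(s2,z,+1)
state=s2 head=1 tape=_zz[x]xyz   (s2,x)→(s0,x,-1)
state=s0 head=0 tape=_z[z]xxyz   (s0,z)→(s1,z,-1)
state=s1 head=-1 tape=_[z]zxxyz   (s1,z)→(s2,_,-1)
state=s2 head=-2 tape=[_]_zxxyz   (s2,_)→(s1,_,+1)
state=s1 head=-1 tape=_[_]zxxyz   (s1,_)→(s2,z,+1)
state=s2 head=0 tape=_z[z]xxyz   (s2,z)→(s0,_,+1)
state=s0 head=1 tape=_z_[x]xyz   (s0,x)→(s0,z,-1)
state=s0 head=0 tape=_z[_]zxyz
M halts after 16 transitions.

16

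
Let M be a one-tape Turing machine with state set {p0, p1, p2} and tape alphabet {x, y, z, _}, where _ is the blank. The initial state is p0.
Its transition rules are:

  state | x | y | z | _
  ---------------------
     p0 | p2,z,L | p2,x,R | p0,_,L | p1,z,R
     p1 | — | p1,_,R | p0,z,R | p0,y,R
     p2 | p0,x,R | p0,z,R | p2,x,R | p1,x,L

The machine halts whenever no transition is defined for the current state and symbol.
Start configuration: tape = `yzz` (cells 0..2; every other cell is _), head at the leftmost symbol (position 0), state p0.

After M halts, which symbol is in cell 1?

p0 | [y]zz_   read y → write x, move R, go to p2
p2 | x[z]z_   read z → write x, move R, go to p2
p2 | xx[z]_   read z → write x, move R, go to p2
p2 | xxx[_]   read _ → write x, move L, go to p1
p1 | xx[x]x
Cell 1 holds x when M halts.

x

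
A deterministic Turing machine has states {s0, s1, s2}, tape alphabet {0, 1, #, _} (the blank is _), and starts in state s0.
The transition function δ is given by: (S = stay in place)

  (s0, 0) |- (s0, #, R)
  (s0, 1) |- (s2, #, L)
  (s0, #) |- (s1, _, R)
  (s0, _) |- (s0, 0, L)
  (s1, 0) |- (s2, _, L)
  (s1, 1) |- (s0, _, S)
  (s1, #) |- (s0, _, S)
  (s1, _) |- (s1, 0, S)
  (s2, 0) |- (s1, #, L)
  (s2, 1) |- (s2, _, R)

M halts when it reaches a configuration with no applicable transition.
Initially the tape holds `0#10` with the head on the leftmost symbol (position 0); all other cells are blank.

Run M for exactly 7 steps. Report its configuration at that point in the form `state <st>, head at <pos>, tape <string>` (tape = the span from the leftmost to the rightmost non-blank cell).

state s2, head at 0, tape 00

state=s0 head=0 tape=[0]#10   (s0,0)→(s0,#,R)
state=s0 head=1 tape=#[#]10   (s0,#)→(s1,_,R)
state=s1 head=2 tape=#_[1]0   (s1,1)→(s0,_,S)
state=s0 head=2 tape=#_[_]0   (s0,_)→(s0,0,L)
state=s0 head=1 tape=#[_]00   (s0,_)→(s0,0,L)
state=s0 head=0 tape=[#]000   (s0,#)→(s1,_,R)
state=s1 head=1 tape=_[0]00   (s1,0)→(s2,_,L)
state=s2 head=0 tape=[_]_00
After 7 steps: state s2, head at 0, tape 00.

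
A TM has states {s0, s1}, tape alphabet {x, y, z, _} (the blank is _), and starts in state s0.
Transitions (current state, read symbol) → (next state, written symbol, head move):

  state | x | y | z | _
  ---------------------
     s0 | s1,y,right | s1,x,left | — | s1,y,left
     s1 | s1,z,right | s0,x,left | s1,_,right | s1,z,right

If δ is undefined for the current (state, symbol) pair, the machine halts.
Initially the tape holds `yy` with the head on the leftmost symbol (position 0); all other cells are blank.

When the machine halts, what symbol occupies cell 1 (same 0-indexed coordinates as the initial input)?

s0 | _[y]y   read y → write x, move left, go to s1
s1 | [_]xy   read _ → write z, move right, go to s1
s1 | z[x]y   read x → write z, move right, go to s1
s1 | zz[y]   read y → write x, move left, go to s0
s0 | z[z]x
Cell 1 holds x when M halts.

x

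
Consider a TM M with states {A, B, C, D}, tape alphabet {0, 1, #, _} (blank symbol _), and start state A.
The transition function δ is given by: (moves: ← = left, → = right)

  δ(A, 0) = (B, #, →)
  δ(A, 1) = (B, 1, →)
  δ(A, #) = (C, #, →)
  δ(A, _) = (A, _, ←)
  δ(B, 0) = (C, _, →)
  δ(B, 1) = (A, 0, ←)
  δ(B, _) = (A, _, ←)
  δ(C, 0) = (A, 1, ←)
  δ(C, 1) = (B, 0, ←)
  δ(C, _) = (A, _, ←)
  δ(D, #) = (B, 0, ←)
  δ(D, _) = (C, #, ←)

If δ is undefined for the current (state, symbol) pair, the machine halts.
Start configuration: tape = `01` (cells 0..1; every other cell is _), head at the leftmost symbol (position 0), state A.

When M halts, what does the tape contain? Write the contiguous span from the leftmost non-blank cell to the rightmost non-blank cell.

state=A head=0 tape=[0]1   (A,0)→(B,#,→)
state=B head=1 tape=#[1]   (B,1)→(A,0,←)
state=A head=0 tape=[#]0   (A,#)→(C,#,→)
state=C head=1 tape=#[0]   (C,0)→(A,1,←)
state=A head=0 tape=[#]1   (A,#)→(C,#,→)
state=C head=1 tape=#[1]   (C,1)→(B,0,←)
state=B head=0 tape=[#]0
The non-blank tape span at halt is #0.

#0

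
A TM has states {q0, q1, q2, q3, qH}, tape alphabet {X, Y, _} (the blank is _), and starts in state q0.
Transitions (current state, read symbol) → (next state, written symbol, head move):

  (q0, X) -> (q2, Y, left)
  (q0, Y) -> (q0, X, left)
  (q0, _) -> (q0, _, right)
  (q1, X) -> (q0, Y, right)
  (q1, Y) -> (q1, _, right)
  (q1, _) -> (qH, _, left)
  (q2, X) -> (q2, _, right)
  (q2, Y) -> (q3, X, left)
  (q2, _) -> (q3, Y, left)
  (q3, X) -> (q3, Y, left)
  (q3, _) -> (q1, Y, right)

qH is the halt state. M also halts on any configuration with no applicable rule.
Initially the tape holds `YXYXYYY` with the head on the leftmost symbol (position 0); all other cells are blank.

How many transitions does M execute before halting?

27

q0 | __[Y]XYXYYY   read Y → write X, move left, go to q0
q0 | _[_]XXYXYYY   read _ → write _, move right, go to q0
q0 | __[X]XYXYYY   read X → write Y, move left, go to q2
q2 | _[_]YXYXYYY   read _ → write Y, move left, go to q3
q3 | [_]YYXYXYYY   read _ → write Y, move right, go to q1
q1 | Y[Y]YXYXYYY   read Y → write _, move right, go to q1
q1 | Y_[Y]XYXYYY   read Y → write _, move right, go to q1
q1 | Y__[X]YXYYY   read X → write Y, move right, go to q0
q0 | Y__Y[Y]XYYY   read Y → write X, move left, go to q0
q0 | Y__[Y]XXYYY   read Y → write X, move left, go to q0
q0 | Y_[_]XXXYYY   read _ → write _, move right, go to q0
q0 | Y__[X]XXYYY   read X → write Y, move left, go to q2
q2 | Y_[_]YXXYYY   read _ → write Y, move left, go to q3
q3 | Y[_]YYXXYYY   read _ → write Y, move right, go to q1
q1 | YY[Y]YXXYYY   read Y → write _, move right, go to q1
q1 | YY_[Y]XXYYY   read Y → write _, move right, go to q1
q1 | YY__[X]XYYY   read X → write Y, move right, go to q0
q0 | YY__Y[X]YYY   read X → write Y, move left, go to q2
q2 | YY__[Y]YYYY   read Y → write X, move left, go to q3
q3 | YY_[_]XYYYY   read _ → write Y, move right, go to q1
q1 | YY_Y[X]YYYY   read X → write Y, move right, go to q0
q0 | YY_YY[Y]YYY   read Y → write X, move left, go to q0
q0 | YY_Y[Y]XYYY   read Y → write X, move left, go to q0
q0 | YY_[Y]XXYYY   read Y → write X, move left, go to q0
q0 | YY[_]XXXYYY   read _ → write _, move right, go to q0
q0 | YY_[X]XXYYY   read X → write Y, move left, go to q2
q2 | YY[_]YXXYYY   read _ → write Y, move left, go to q3
q3 | Y[Y]YYXXYYY
M halts after 27 transitions.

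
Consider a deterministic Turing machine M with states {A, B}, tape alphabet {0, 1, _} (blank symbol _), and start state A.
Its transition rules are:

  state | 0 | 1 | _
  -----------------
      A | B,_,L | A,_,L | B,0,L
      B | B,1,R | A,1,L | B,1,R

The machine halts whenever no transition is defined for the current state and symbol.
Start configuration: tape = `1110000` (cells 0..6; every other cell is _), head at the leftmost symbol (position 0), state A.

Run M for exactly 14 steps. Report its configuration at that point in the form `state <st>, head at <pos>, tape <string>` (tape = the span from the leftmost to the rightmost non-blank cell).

state B, head at 0, tape 1111_110000

state=A head=0 tape=____[1]110000   (A,1)→(A,_,L)
state=A head=-1 tape=___[_]_110000   (A,_)→(B,0,L)
state=B head=-2 tape=__[_]0_110000   (B,_)→(B,1,R)
state=B head=-1 tape=__1[0]_110000   (B,0)→(B,1,R)
state=B head=0 tape=__11[_]110000   (B,_)→(B,1,R)
state=B head=1 tape=__111[1]10000   (B,1)→(A,1,L)
state=A head=0 tape=__11[1]110000   (A,1)→(A,_,L)
state=A head=-1 tape=__1[1]_110000   (A,1)→(A,_,L)
state=A head=-2 tape=__[1]__110000   (A,1)→(A,_,L)
state=A head=-3 tape=_[_]___110000   (A,_)→(B,0,L)
state=B head=-4 tape=[_]0___110000   (B,_)→(B,1,R)
state=B head=-3 tape=1[0]___110000   (B,0)→(B,1,R)
state=B head=-2 tape=11[_]__110000   (B,_)→(B,1,R)
state=B head=-1 tape=111[_]_110000   (B,_)→(B,1,R)
state=B head=0 tape=1111[_]110000
After 14 steps: state B, head at 0, tape 1111_110000.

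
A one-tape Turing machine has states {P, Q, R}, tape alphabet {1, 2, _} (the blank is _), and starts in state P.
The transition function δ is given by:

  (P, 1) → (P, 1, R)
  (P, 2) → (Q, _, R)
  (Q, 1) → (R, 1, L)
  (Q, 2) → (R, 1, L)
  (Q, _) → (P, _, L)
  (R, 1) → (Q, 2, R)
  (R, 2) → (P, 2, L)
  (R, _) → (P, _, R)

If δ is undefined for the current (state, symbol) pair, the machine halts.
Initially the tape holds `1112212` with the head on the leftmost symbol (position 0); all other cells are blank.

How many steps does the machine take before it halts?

state=P head=0 tape=[1]112212_   (P,1)→(P,1,R)
state=P head=1 tape=1[1]12212_   (P,1)→(P,1,R)
state=P head=2 tape=11[1]2212_   (P,1)→(P,1,R)
state=P head=3 tape=111[2]212_   (P,2)→(Q,_,R)
state=Q head=4 tape=111_[2]12_   (Q,2)→(R,1,L)
state=R head=3 tape=111[_]112_   (R,_)→(P,_,R)
state=P head=4 tape=111_[1]12_   (P,1)→(P,1,R)
state=P head=5 tape=111_1[1]2_   (P,1)→(P,1,R)
state=P head=6 tape=111_11[2]_   (P,2)→(Q,_,R)
state=Q head=7 tape=111_11_[_]   (Q,_)→(P,_,L)
state=P head=6 tape=111_11[_]_
M halts after 10 transitions.

10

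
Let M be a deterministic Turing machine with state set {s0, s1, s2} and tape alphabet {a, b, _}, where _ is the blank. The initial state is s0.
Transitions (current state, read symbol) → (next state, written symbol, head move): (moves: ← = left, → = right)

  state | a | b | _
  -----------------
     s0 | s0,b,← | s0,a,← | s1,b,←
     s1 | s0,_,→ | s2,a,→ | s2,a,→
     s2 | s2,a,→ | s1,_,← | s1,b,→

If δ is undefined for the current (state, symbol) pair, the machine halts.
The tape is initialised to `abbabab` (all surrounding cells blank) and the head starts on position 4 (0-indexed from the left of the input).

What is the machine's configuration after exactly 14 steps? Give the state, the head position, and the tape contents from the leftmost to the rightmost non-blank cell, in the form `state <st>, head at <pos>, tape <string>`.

state=s0 head=4 tape=__abba[b]ab   (s0,b)→(s0,a,←)
state=s0 head=3 tape=__abb[a]aab   (s0,a)→(s0,b,←)
state=s0 head=2 tape=__ab[b]baab   (s0,b)→(s0,a,←)
state=s0 head=1 tape=__a[b]abaab   (s0,b)→(s0,a,←)
state=s0 head=0 tape=__[a]aabaab   (s0,a)→(s0,b,←)
state=s0 head=-1 tape=_[_]baabaab   (s0,_)→(s1,b,←)
state=s1 head=-2 tape=[_]bbaabaab   (s1,_)→(s2,a,→)
state=s2 head=-1 tape=a[b]baabaab   (s2,b)→(s1,_,←)
state=s1 head=-2 tape=[a]_baabaab   (s1,a)→(s0,_,→)
state=s0 head=-1 tape=_[_]baabaab   (s0,_)→(s1,b,←)
state=s1 head=-2 tape=[_]bbaabaab   (s1,_)→(s2,a,→)
state=s2 head=-1 tape=a[b]baabaab   (s2,b)→(s1,_,←)
state=s1 head=-2 tape=[a]_baabaab   (s1,a)→(s0,_,→)
state=s0 head=-1 tape=_[_]baabaab   (s0,_)→(s1,b,←)
state=s1 head=-2 tape=[_]bbaabaab
After 14 steps: state s1, head at -2, tape bbaabaab.

state s1, head at -2, tape bbaabaab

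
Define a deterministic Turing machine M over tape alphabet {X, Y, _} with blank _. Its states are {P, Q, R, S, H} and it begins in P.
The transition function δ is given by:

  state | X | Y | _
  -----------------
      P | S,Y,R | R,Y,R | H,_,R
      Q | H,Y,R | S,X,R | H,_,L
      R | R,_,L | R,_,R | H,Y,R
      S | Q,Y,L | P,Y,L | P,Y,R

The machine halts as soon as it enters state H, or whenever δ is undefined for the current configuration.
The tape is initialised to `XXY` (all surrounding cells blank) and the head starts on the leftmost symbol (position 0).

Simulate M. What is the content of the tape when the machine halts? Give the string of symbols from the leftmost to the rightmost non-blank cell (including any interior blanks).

P | [X]XY__   read X → write Y, move R, go to S
S | Y[X]Y__   read X → write Y, move L, go to Q
Q | [Y]YY__   read Y → write X, move R, go to S
S | X[Y]Y__   read Y → write Y, move L, go to P
P | [X]YY__   read X → write Y, move R, go to S
S | Y[Y]Y__   read Y → write Y, move L, go to P
P | [Y]YY__   read Y → write Y, move R, go to R
R | Y[Y]Y__   read Y → write _, move R, go to R
R | Y_[Y]__   read Y → write _, move R, go to R
R | Y__[_]_   read _ → write Y, move R, go to H
H | Y__Y[_]
The non-blank tape span at halt is Y__Y.

Y__Y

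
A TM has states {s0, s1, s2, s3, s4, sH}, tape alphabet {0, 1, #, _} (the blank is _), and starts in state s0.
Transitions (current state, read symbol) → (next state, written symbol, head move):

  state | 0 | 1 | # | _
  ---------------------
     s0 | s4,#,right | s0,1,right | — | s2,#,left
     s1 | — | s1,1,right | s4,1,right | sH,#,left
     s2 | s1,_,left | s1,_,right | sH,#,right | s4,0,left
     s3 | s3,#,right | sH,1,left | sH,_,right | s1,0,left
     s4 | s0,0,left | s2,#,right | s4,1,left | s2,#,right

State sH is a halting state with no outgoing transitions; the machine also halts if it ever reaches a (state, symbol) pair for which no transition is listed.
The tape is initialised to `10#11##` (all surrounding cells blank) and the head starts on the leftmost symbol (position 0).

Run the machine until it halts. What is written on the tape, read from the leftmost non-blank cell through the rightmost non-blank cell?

#_111#_#

s0 | [1]0#11##_   read 1 → write 1, move right, go to s0
s0 | 1[0]#11##_   read 0 → write #, move right, go to s4
s4 | 1#[#]11##_   read # → write 1, move left, go to s4
s4 | 1[#]111##_   read # → write 1, move left, go to s4
s4 | [1]1111##_   read 1 → write #, move right, go to s2
s2 | #[1]111##_   read 1 → write _, move right, go to s1
s1 | #_[1]11##_   read 1 → write 1, move right, go to s1
s1 | #_1[1]1##_   read 1 → write 1, move right, go to s1
s1 | #_11[1]##_   read 1 → write 1, move right, go to s1
s1 | #_111[#]#_   read # → write 1, move right, go to s4
s4 | #_1111[#]_   read # → write 1, move left, go to s4
s4 | #_111[1]1_   read 1 → write #, move right, go to s2
s2 | #_111#[1]_   read 1 → write _, move right, go to s1
s1 | #_111#_[_]   read _ → write #, move left, go to sH
sH | #_111#[_]#
The non-blank tape span at halt is #_111#_#.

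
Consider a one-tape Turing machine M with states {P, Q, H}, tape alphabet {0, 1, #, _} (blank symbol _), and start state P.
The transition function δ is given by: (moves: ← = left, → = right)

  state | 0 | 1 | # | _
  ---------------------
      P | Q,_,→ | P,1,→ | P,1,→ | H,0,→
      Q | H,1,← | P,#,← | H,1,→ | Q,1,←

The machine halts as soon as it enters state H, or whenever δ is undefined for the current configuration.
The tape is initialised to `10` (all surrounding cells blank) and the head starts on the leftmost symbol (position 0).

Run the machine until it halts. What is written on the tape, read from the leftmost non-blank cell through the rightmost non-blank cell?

0#11

state=P head=0 tape=_[1]0_   (P,1)→(P,1,→)
state=P head=1 tape=_1[0]_   (P,0)→(Q,_,→)
state=Q head=2 tape=_1_[_]   (Q,_)→(Q,1,←)
state=Q head=1 tape=_1[_]1   (Q,_)→(Q,1,←)
state=Q head=0 tape=_[1]11   (Q,1)→(P,#,←)
state=P head=-1 tape=[_]#11   (P,_)→(H,0,→)
state=H head=0 tape=0[#]11
The non-blank tape span at halt is 0#11.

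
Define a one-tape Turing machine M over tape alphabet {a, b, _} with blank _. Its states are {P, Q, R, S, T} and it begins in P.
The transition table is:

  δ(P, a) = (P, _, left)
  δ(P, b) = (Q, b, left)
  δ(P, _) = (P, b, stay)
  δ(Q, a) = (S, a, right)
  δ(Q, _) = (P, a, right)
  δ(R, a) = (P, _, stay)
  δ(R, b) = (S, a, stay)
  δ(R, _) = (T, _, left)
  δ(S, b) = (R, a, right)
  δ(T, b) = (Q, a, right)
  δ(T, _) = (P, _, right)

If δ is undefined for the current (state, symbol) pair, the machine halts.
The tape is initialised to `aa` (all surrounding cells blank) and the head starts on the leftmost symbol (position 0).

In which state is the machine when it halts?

P | __[a]a   read a → write _, move left, go to P
P | _[_]_a   read _ → write b, move stay, go to P
P | _[b]_a   read b → write b, move left, go to Q
Q | [_]b_a   read _ → write a, move right, go to P
P | a[b]_a   read b → write b, move left, go to Q
Q | [a]b_a   read a → write a, move right, go to S
S | a[b]_a   read b → write a, move right, go to R
R | aa[_]a   read _ → write _, move left, go to T
T | a[a]_a
No transition is defined for (T, a); M halts in state T.

T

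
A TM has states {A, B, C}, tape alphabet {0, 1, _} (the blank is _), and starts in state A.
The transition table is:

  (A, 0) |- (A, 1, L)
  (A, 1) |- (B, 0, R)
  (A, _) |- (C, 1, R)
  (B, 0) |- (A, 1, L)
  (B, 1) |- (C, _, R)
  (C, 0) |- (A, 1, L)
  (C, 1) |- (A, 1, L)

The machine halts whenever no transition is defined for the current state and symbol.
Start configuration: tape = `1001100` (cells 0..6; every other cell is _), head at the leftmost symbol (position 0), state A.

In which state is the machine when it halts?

state=A head=0 tape=_[1]001100_   (A,1)→(B,0,R)
state=B head=1 tape=_0[0]01100_   (B,0)→(A,1,L)
state=A head=0 tape=_[0]101100_   (A,0)→(A,1,L)
state=A head=-1 tape=[_]1101100_   (A,_)→(C,1,R)
state=C head=0 tape=1[1]101100_   (C,1)→(A,1,L)
state=A head=-1 tape=[1]1101100_   (A,1)→(B,0,R)
state=B head=0 tape=0[1]101100_   (B,1)→(C,_,R)
state=C head=1 tape=0_[1]01100_   (C,1)→(A,1,L)
state=A head=0 tape=0[_]101100_   (A,_)→(C,1,R)
state=C head=1 tape=01[1]01100_   (C,1)→(A,1,L)
state=A head=0 tape=0[1]101100_   (A,1)→(B,0,R)
state=B head=1 tape=00[1]01100_   (B,1)→(C,_,R)
state=C head=2 tape=00_[0]1100_   (C,0)→(A,1,L)
state=A head=1 tape=00[_]11100_   (A,_)→(C,1,R)
state=C head=2 tape=001[1]1100_   (C,1)→(A,1,L)
state=A head=1 tape=00[1]11100_   (A,1)→(B,0,R)
state=B head=2 tape=000[1]1100_   (B,1)→(C,_,R)
state=C head=3 tape=000_[1]100_   (C,1)→(A,1,L)
state=A head=2 tape=000[_]1100_   (A,_)→(C,1,R)
state=C head=3 tape=0001[1]100_   (C,1)→(A,1,L)
state=A head=2 tape=000[1]1100_   (A,1)→(B,0,R)
state=B head=3 tape=0000[1]100_   (B,1)→(C,_,R)
state=C head=4 tape=0000_[1]00_   (C,1)→(A,1,L)
state=A head=3 tape=0000[_]100_   (A,_)→(C,1,R)
state=C head=4 tape=00001[1]00_   (C,1)→(A,1,L)
state=A head=3 tape=0000[1]100_   (A,1)→(B,0,R)
state=B head=4 tape=00000[1]00_   (B,1)→(C,_,R)
state=C head=5 tape=00000_[0]0_   (C,0)→(A,1,L)
state=A head=4 tape=00000[_]10_   (A,_)→(C,1,R)
state=C head=5 tape=000001[1]0_   (C,1)→(A,1,L)
state=A head=4 tape=00000[1]10_   (A,1)→(B,0,R)
state=B head=5 tape=000000[1]0_   (B,1)→(C,_,R)
state=C head=6 tape=000000_[0]_   (C,0)→(A,1,L)
state=A head=5 tape=000000[_]1_   (A,_)→(C,1,R)
state=C head=6 tape=0000001[1]_   (C,1)→(A,1,L)
state=A head=5 tape=000000[1]1_   (A,1)→(B,0,R)
state=B head=6 tape=0000000[1]_   (B,1)→(C,_,R)
state=C head=7 tape=0000000_[_]
No transition is defined for (C, _); M halts in state C.

C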